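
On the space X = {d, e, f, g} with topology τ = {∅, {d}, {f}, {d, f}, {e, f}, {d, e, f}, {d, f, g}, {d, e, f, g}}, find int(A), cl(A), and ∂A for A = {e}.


int(A) = ∅, cl(A) = {e}, ∂A = {e}.

Closed sets in (X, τ) are complements of opens:
  closed(X, τ) = {∅, {e}, {g}, {d, g}, {e, g}, {d, e, g}, {e, f, g}, {d, e, f, g}}.
int(A) = ⋃ {U ∈ τ : U ⊆ A}. Opens contained in A: ∅.
Taking the union of these: int(A) = ∅.
cl(A) = ⋂ {C closed : A ⊆ C}. Closed sets containing A: {e}, {e, g}, {d, e, g}, {e, f, g}, {d, e, f, g}.
Intersecting these: cl(A) = {e}.
∂A = cl(A) ∖ int(A) = {e} ∖ ∅ = {e}.


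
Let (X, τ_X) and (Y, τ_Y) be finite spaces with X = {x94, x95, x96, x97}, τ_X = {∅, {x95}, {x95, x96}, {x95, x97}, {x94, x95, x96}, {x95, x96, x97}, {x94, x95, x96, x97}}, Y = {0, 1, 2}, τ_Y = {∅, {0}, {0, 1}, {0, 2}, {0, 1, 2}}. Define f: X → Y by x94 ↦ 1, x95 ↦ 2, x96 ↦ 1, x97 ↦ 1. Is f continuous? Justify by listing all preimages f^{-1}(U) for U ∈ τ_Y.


f is NOT continuous.

Compute f^{-1}(U) for each U ∈ τ_Y:
  U = ∅: f^{-1}(U) = ∅ ∈ τ_X ✓.
  U = {0}: f^{-1}(U) = ∅ ∈ τ_X ✓.
  U = {0, 1}: f^{-1}(U) = {x94, x96, x97} ∉ τ_X ✗.
  U = {0, 2}: f^{-1}(U) = {x95} ∈ τ_X ✓.
  U = {0, 1, 2}: f^{-1}(U) = {x94, x95, x96, x97} ∈ τ_X ✓.
Found U = {0, 1} with f^{-1}(U) = {x94, x96, x97} not in τ_X. Therefore f is NOT continuous.


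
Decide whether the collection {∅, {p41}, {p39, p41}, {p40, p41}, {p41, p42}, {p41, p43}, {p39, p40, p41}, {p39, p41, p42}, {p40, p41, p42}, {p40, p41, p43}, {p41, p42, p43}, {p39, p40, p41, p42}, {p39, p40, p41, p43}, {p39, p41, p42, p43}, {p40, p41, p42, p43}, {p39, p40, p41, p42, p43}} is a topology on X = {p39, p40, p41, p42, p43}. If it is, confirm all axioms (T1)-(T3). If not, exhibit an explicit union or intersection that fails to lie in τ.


τ is NOT a topology on X.

Axiom (T1): ∅ ∈ τ? Yes; X ∈ τ? Yes.
Axiom (T2/T3): check pairwise unions and intersections of members of τ.
Counterexample for (T2): {p39, p41} ∪ {p41, p43} = {p39, p41, p43} ∉ τ. Therefore τ is NOT a topology.


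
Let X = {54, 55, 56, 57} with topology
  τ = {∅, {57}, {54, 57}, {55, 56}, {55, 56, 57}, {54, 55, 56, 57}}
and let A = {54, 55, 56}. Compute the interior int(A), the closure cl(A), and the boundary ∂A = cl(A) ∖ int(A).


int(A) = {55, 56}, cl(A) = {54, 55, 56}, ∂A = {54}.

Closed sets in (X, τ) are complements of opens:
  closed(X, τ) = {∅, {54}, {54, 57}, {55, 56}, {54, 55, 56}, {54, 55, 56, 57}}.
int(A) = ⋃ {U ∈ τ : U ⊆ A}. Opens contained in A: ∅, {55, 56}.
Taking the union of these: int(A) = {55, 56}.
cl(A) = ⋂ {C closed : A ⊆ C}. Closed sets containing A: {54, 55, 56}, {54, 55, 56, 57}.
Intersecting these: cl(A) = {54, 55, 56}.
∂A = cl(A) ∖ int(A) = {54, 55, 56} ∖ {55, 56} = {54}.


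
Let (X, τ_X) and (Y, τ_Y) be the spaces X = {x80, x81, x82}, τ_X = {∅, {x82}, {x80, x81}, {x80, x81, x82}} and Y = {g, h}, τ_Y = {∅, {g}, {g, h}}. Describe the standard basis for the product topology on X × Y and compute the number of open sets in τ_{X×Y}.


Basis B = {∅ × ∅, {x82} × {g}, {x80, x81} × {g}, {x82} × {g, h}, {x80, x81, x82} × {g}, {x80, x81} × {g, h}, {x80, x81, x82} × {g, h}}; |τ_{X×Y}| = 9.

Enumerate products U × V with U ∈ τ_X, V ∈ τ_Y (deduplicated):
  ∅ × ∅ = {} (∅)
  {x82} × {g} = {(x82,g)}
  {x80, x81} × {g} = {(x80,g), (x81,g)}
  {x82} × {g, h} = {(x82,g), (x82,h)}
  {x80, x81, x82} × {g} = {(x80,g), (x81,g), (x82,g)}
  {x80, x81} × {g, h} = {(x80,g), (x80,h), (x81,g), (x81,h)}
  {x80, x81, x82} × {g, h} = {(x80,g), (x80,h), (x81,g), (x81,h), (x82,g), (x82,h)}
These 7 distinct sets form the basis B.
Close under arbitrary unions to get τ_{X×Y}; counting gives |τ_{X×Y}| = 9.


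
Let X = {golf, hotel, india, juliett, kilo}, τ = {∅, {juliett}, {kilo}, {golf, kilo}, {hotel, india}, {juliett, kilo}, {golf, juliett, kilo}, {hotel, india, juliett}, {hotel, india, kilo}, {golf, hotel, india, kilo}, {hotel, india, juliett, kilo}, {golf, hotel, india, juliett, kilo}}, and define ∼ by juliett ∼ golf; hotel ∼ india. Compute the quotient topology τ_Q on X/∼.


X/∼ = {[golf=juliett], [hotel=india], [kilo]}; |τ_Q| = 6.

Equivalence classes: [golf=juliett], [hotel=india], [kilo].
Quotient map π: X → X/∼ sends golf ↦ [golf=juliett], hotel ↦ [hotel=india], india ↦ [hotel=india], juliett ↦ [golf=juliett], kilo ↦ [kilo].
For each subset V ⊆ X/∼, compute π^{-1}(V) ⊆ X and check whether π^{-1}(V) ∈ τ. V is open in τ_Q iff π^{-1}(V) ∈ τ.
  V = {}: π^{-1}(V) = ∅ ∈ τ ✓.
  V = {[golf=juliett]}: π^{-1}(V) = {golf, juliett} ∉ τ ✗.
  V = {[hotel=india]}: π^{-1}(V) = {hotel, india} ∈ τ ✓.
  V = {[golf=juliett], [hotel=india]}: π^{-1}(V) = {golf, hotel, india, juliett} ∉ τ ✗.
  V = {[kilo]}: π^{-1}(V) = {kilo} ∈ τ ✓.
  V = {[golf=juliett], [kilo]}: π^{-1}(V) = {golf, juliett, kilo} ∈ τ ✓.
  V = {[hotel=india], [kilo]}: π^{-1}(V) = {hotel, india, kilo} ∈ τ ✓.
  V = {[golf=juliett], [hotel=india], [kilo]}: π^{-1}(V) = {golf, hotel, india, juliett, kilo} ∈ τ ✓.
Open sets in the quotient: τ_Q = {{}, {[hotel=india]}, {[kilo]}, {[golf=juliett], [kilo]}, {[hotel=india], [kilo]}, {[golf=juliett], [hotel=india], [kilo]}} (6 elements).


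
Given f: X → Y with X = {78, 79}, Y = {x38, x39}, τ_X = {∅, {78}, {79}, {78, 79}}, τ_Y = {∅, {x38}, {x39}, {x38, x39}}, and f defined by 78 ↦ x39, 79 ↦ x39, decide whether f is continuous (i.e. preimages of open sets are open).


f IS continuous.

Compute f^{-1}(U) for each U ∈ τ_Y:
  U = ∅: f^{-1}(U) = ∅ ∈ τ_X ✓.
  U = {x38}: f^{-1}(U) = ∅ ∈ τ_X ✓.
  U = {x39}: f^{-1}(U) = {78, 79} ∈ τ_X ✓.
  U = {x38, x39}: f^{-1}(U) = {78, 79} ∈ τ_X ✓.
Every preimage lies in τ_X, so f IS continuous.


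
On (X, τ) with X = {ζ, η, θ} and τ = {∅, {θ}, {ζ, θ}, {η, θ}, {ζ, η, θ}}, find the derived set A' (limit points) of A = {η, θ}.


A' = {ζ, η}

For each x ∈ X, list the open sets U ∈ τ with x ∈ U, then check whether U ∩ (A ∖ {x}) ≠ ∅ for every such U.
  x = ζ: opens ∋ x are {ζ, θ}, {ζ, η, θ}; each meets A ∖ {ζ}, so x IS a limit point.
  x = η: opens ∋ x are {η, θ}, {ζ, η, θ}; each meets A ∖ {η}, so x IS a limit point.
  x = θ: open {θ} ∋ x has {θ} ∩ (A ∖ {θ}) = ∅, so x is NOT a limit point.
Collecting: A' = {ζ, η}.


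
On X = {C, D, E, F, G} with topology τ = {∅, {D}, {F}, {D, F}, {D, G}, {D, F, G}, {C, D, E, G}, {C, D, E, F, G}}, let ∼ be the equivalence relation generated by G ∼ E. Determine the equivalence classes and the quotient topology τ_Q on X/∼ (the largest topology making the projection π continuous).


X/∼ = {[C], [D], [E=G], [F]}; |τ_Q| = 6.

Equivalence classes: [C], [D], [E=G], [F].
Quotient map π: X → X/∼ sends C ↦ [C], D ↦ [D], E ↦ [E=G], F ↦ [F], G ↦ [E=G].
For each subset V ⊆ X/∼, compute π^{-1}(V) ⊆ X and check whether π^{-1}(V) ∈ τ. V is open in τ_Q iff π^{-1}(V) ∈ τ.
  V = {}: π^{-1}(V) = ∅ ∈ τ ✓.
  V = {[C]}: π^{-1}(V) = {C} ∉ τ ✗.
  V = {[D]}: π^{-1}(V) = {D} ∈ τ ✓.
  V = {[C], [D]}: π^{-1}(V) = {C, D} ∉ τ ✗.
  V = {[E=G]}: π^{-1}(V) = {E, G} ∉ τ ✗.
  V = {[C], [E=G]}: π^{-1}(V) = {C, E, G} ∉ τ ✗.
  V = {[D], [E=G]}: π^{-1}(V) = {D, E, G} ∉ τ ✗.
  V = {[C], [D], [E=G]}: π^{-1}(V) = {C, D, E, G} ∈ τ ✓.
  V = {[F]}: π^{-1}(V) = {F} ∈ τ ✓.
  V = {[C], [F]}: π^{-1}(V) = {C, F} ∉ τ ✗.
  V = {[D], [F]}: π^{-1}(V) = {D, F} ∈ τ ✓.
  V = {[C], [D], [F]}: π^{-1}(V) = {C, D, F} ∉ τ ✗.
  V = {[E=G], [F]}: π^{-1}(V) = {E, F, G} ∉ τ ✗.
  V = {[C], [E=G], [F]}: π^{-1}(V) = {C, E, F, G} ∉ τ ✗.
  V = {[D], [E=G], [F]}: π^{-1}(V) = {D, E, F, G} ∉ τ ✗.
  V = {[C], [D], [E=G], [F]}: π^{-1}(V) = {C, D, E, F, G} ∈ τ ✓.
Open sets in the quotient: τ_Q = {{}, {[D]}, {[C], [D], [E=G]}, {[F]}, {[D], [F]}, {[C], [D], [E=G], [F]}} (6 elements).


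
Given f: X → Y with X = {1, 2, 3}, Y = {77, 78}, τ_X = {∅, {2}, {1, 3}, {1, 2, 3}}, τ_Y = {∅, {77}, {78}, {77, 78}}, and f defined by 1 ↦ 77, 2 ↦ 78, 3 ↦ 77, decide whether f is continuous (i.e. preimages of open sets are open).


f IS continuous.

Compute f^{-1}(U) for each U ∈ τ_Y:
  U = ∅: f^{-1}(U) = ∅ ∈ τ_X ✓.
  U = {77}: f^{-1}(U) = {1, 3} ∈ τ_X ✓.
  U = {78}: f^{-1}(U) = {2} ∈ τ_X ✓.
  U = {77, 78}: f^{-1}(U) = {1, 2, 3} ∈ τ_X ✓.
Every preimage lies in τ_X, so f IS continuous.


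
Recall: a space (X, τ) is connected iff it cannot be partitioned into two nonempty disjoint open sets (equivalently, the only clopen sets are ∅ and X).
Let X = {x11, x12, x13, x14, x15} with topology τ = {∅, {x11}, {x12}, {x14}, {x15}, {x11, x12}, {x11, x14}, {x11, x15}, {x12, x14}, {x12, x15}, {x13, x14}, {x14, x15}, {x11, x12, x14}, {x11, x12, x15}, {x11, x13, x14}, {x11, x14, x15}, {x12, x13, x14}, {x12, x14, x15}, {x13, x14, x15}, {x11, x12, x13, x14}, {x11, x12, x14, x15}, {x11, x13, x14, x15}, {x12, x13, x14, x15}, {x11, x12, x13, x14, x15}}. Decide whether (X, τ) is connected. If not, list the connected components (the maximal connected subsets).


(X, τ) is disconnected; components = [{x11}, {x12}, {x15}, {x13, x14}].

Find clopen sets (U ∈ τ with X ∖ U ∈ τ):
  U = ∅, X ∖ U = {x11, x12, x13, x14, x15} — both open, so U is clopen.
  U = {x11}, X ∖ U = {x12, x13, x14, x15} — both open, so U is clopen.
  U = {x12}, X ∖ U = {x11, x13, x14, x15} — both open, so U is clopen.
  U = {x15}, X ∖ U = {x11, x12, x13, x14} — both open, so U is clopen.
  U = {x11, x12}, X ∖ U = {x13, x14, x15} — both open, so U is clopen.
  U = {x11, x15}, X ∖ U = {x12, x13, x14} — both open, so U is clopen.
  U = {x12, x15}, X ∖ U = {x11, x13, x14} — both open, so U is clopen.
  U = {x13, x14}, X ∖ U = {x11, x12, x15} — both open, so U is clopen.
  U = {x11, x12, x15}, X ∖ U = {x13, x14} — both open, so U is clopen.
  U = {x11, x13, x14}, X ∖ U = {x12, x15} — both open, so U is clopen.
  U = {x12, x13, x14}, X ∖ U = {x11, x15} — both open, so U is clopen.
  U = {x13, x14, x15}, X ∖ U = {x11, x12} — both open, so U is clopen.
  U = {x11, x12, x13, x14}, X ∖ U = {x15} — both open, so U is clopen.
  U = {x11, x13, x14, x15}, X ∖ U = {x12} — both open, so U is clopen.
  U = {x12, x13, x14, x15}, X ∖ U = {x11} — both open, so U is clopen.
  U = {x11, x12, x13, x14, x15}, X ∖ U = ∅ — both open, so U is clopen.
Nontrivial clopen(s) exist: e.g. {x11}. So (X, τ) is disconnected.
Compute connected components by grouping points that agree on all clopens:
  component: {x11}
  component: {x12}
  component: {x15}
  component: {x13, x14}


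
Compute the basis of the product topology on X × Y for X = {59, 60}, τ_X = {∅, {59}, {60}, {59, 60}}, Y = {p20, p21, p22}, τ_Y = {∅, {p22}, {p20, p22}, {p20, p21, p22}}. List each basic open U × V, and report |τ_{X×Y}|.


Basis B = {∅ × ∅, {59} × {p22}, {60} × {p22}, {59} × {p20, p22}, {59, 60} × {p22}, {60} × {p20, p22}, {59} × {p20, p21, p22}, {60} × {p20, p21, p22}, {59, 60} × {p20, p22}, {59, 60} × {p20, p21, p22}}; |τ_{X×Y}| = 16.

Enumerate products U × V with U ∈ τ_X, V ∈ τ_Y (deduplicated):
  ∅ × ∅ = {} (∅)
  {59} × {p22} = {(59,p22)}
  {60} × {p22} = {(60,p22)}
  {59} × {p20, p22} = {(59,p20), (59,p22)}
  {59, 60} × {p22} = {(59,p22), (60,p22)}
  {60} × {p20, p22} = {(60,p20), (60,p22)}
  {59} × {p20, p21, p22} = {(59,p20), (59,p21), (59,p22)}
  {60} × {p20, p21, p22} = {(60,p20), (60,p21), (60,p22)}
  {59, 60} × {p20, p22} = {(59,p20), (59,p22), (60,p20), (60,p22)}
  {59, 60} × {p20, p21, p22} = {(59,p20), (59,p21), (59,p22), (60,p20), (60,p21), (60,p22)}
These 10 distinct sets form the basis B.
Close under arbitrary unions to get τ_{X×Y}; counting gives |τ_{X×Y}| = 16.


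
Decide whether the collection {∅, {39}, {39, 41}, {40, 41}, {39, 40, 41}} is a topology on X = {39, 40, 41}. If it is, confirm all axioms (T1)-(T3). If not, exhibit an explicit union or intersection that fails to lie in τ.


τ is NOT a topology on X.

Axiom (T1): ∅ ∈ τ? Yes; X ∈ τ? Yes.
Axiom (T2/T3): check pairwise unions and intersections of members of τ.
Counterexample for (T3): {39, 41} ∩ {40, 41} = {41} ∉ τ. Therefore τ is NOT a topology.


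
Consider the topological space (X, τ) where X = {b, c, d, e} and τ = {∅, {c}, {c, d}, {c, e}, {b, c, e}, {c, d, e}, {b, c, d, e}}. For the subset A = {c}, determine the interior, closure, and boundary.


int(A) = {c}, cl(A) = {b, c, d, e}, ∂A = {b, d, e}.

Closed sets in (X, τ) are complements of opens:
  closed(X, τ) = {∅, {b}, {d}, {b, d}, {b, e}, {b, d, e}, {b, c, d, e}}.
int(A) = ⋃ {U ∈ τ : U ⊆ A}. Opens contained in A: ∅, {c}.
Taking the union of these: int(A) = {c}.
cl(A) = ⋂ {C closed : A ⊆ C}. Closed sets containing A: {b, c, d, e}.
Intersecting these: cl(A) = {b, c, d, e}.
∂A = cl(A) ∖ int(A) = {b, c, d, e} ∖ {c} = {b, d, e}.


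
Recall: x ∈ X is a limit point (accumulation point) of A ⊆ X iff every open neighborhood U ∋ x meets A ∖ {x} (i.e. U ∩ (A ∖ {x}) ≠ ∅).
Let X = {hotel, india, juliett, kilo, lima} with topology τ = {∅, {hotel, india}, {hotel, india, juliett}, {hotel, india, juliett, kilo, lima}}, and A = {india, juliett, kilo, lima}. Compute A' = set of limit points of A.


A' = {hotel, juliett, kilo, lima}

For each x ∈ X, list the open sets U ∈ τ with x ∈ U, then check whether U ∩ (A ∖ {x}) ≠ ∅ for every such U.
  x = hotel: opens ∋ x are {hotel, india}, {hotel, india, juliett}, {hotel, india, juliett, kilo, lima}; each meets A ∖ {hotel}, so x IS a limit point.
  x = india: open {hotel, india} ∋ x has {hotel, india} ∩ (A ∖ {india}) = ∅, so x is NOT a limit point.
  x = juliett: opens ∋ x are {hotel, india, juliett}, {hotel, india, juliett, kilo, lima}; each meets A ∖ {juliett}, so x IS a limit point.
  x = kilo: opens ∋ x are {hotel, india, juliett, kilo, lima}; each meets A ∖ {kilo}, so x IS a limit point.
  x = lima: opens ∋ x are {hotel, india, juliett, kilo, lima}; each meets A ∖ {lima}, so x IS a limit point.
Collecting: A' = {hotel, juliett, kilo, lima}.


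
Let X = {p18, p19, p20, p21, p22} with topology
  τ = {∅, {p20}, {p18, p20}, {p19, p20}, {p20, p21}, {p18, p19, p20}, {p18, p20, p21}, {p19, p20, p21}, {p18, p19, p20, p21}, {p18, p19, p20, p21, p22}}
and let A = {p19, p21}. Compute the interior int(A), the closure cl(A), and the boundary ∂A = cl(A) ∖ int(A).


int(A) = ∅, cl(A) = {p19, p21, p22}, ∂A = {p19, p21, p22}.

Closed sets in (X, τ) are complements of opens:
  closed(X, τ) = {∅, {p22}, {p18, p22}, {p19, p22}, {p21, p22}, {p18, p19, p22}, {p18, p21, p22}, {p19, p21, p22}, {p18, p19, p21, p22}, {p18, p19, p20, p21, p22}}.
int(A) = ⋃ {U ∈ τ : U ⊆ A}. Opens contained in A: ∅.
Taking the union of these: int(A) = ∅.
cl(A) = ⋂ {C closed : A ⊆ C}. Closed sets containing A: {p19, p21, p22}, {p18, p19, p21, p22}, {p18, p19, p20, p21, p22}.
Intersecting these: cl(A) = {p19, p21, p22}.
∂A = cl(A) ∖ int(A) = {p19, p21, p22} ∖ ∅ = {p19, p21, p22}.


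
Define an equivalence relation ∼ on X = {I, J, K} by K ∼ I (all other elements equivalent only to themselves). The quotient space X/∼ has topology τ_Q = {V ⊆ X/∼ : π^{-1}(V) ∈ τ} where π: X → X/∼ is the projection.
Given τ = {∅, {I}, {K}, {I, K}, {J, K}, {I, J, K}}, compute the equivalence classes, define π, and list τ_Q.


X/∼ = {[I=K], [J]}; |τ_Q| = 3.

Equivalence classes: [I=K], [J].
Quotient map π: X → X/∼ sends I ↦ [I=K], J ↦ [J], K ↦ [I=K].
For each subset V ⊆ X/∼, compute π^{-1}(V) ⊆ X and check whether π^{-1}(V) ∈ τ. V is open in τ_Q iff π^{-1}(V) ∈ τ.
  V = {}: π^{-1}(V) = ∅ ∈ τ ✓.
  V = {[I=K]}: π^{-1}(V) = {I, K} ∈ τ ✓.
  V = {[J]}: π^{-1}(V) = {J} ∉ τ ✗.
  V = {[I=K], [J]}: π^{-1}(V) = {I, J, K} ∈ τ ✓.
Open sets in the quotient: τ_Q = {{}, {[I=K]}, {[I=K], [J]}} (3 elements).


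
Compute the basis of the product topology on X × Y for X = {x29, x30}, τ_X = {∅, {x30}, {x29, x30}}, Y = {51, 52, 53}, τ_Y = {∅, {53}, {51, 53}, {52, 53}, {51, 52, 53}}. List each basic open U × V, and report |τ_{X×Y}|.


Basis B = {∅ × ∅, {x30} × {53}, {x29, x30} × {53}, {x30} × {51, 53}, {x30} × {52, 53}, {x30} × {51, 52, 53}, {x29, x30} × {51, 53}, {x29, x30} × {52, 53}, {x29, x30} × {51, 52, 53}}; |τ_{X×Y}| = 14.

Enumerate products U × V with U ∈ τ_X, V ∈ τ_Y (deduplicated):
  ∅ × ∅ = {} (∅)
  {x30} × {53} = {(x30,53)}
  {x29, x30} × {53} = {(x29,53), (x30,53)}
  {x30} × {51, 53} = {(x30,51), (x30,53)}
  {x30} × {52, 53} = {(x30,52), (x30,53)}
  {x30} × {51, 52, 53} = {(x30,51), (x30,52), (x30,53)}
  {x29, x30} × {51, 53} = {(x29,51), (x29,53), (x30,51), (x30,53)}
  {x29, x30} × {52, 53} = {(x29,52), (x29,53), (x30,52), (x30,53)}
  {x29, x30} × {51, 52, 53} = {(x29,51), (x29,52), (x29,53), (x30,51), (x30,52), (x30,53)}
These 9 distinct sets form the basis B.
Close under arbitrary unions to get τ_{X×Y}; counting gives |τ_{X×Y}| = 14.


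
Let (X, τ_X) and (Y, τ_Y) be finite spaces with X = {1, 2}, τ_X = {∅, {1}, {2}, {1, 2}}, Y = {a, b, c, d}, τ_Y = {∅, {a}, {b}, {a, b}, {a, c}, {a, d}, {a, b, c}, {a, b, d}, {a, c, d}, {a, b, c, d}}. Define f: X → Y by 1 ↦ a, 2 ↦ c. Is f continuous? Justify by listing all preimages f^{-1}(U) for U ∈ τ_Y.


f IS continuous.

Compute f^{-1}(U) for each U ∈ τ_Y:
  U = ∅: f^{-1}(U) = ∅ ∈ τ_X ✓.
  U = {a}: f^{-1}(U) = {1} ∈ τ_X ✓.
  U = {b}: f^{-1}(U) = ∅ ∈ τ_X ✓.
  U = {a, b}: f^{-1}(U) = {1} ∈ τ_X ✓.
  U = {a, c}: f^{-1}(U) = {1, 2} ∈ τ_X ✓.
  U = {a, d}: f^{-1}(U) = {1} ∈ τ_X ✓.
  U = {a, b, c}: f^{-1}(U) = {1, 2} ∈ τ_X ✓.
  U = {a, b, d}: f^{-1}(U) = {1} ∈ τ_X ✓.
  U = {a, c, d}: f^{-1}(U) = {1, 2} ∈ τ_X ✓.
  U = {a, b, c, d}: f^{-1}(U) = {1, 2} ∈ τ_X ✓.
Every preimage lies in τ_X, so f IS continuous.


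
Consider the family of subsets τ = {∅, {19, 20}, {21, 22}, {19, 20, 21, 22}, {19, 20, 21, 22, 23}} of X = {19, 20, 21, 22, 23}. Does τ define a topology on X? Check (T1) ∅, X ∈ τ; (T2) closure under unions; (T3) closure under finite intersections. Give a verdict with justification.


τ IS a topology on X.

Axiom (T1): ∅ ∈ τ? Yes; X ∈ τ? Yes.
Axiom (T2/T3): check pairwise unions and intersections of members of τ.
All pairwise intersections and unions checked — each lies in τ. Therefore τ satisfies (T1), (T2), (T3): it IS a topology on X.


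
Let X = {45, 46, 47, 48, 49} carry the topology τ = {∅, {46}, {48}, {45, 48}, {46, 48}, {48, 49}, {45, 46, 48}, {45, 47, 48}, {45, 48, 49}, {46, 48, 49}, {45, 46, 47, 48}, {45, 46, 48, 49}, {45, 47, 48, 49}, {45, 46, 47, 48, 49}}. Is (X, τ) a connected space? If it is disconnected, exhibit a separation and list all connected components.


(X, τ) is disconnected; components = [{46}, {45, 47, 48, 49}].

Find clopen sets (U ∈ τ with X ∖ U ∈ τ):
  U = ∅, X ∖ U = {45, 46, 47, 48, 49} — both open, so U is clopen.
  U = {46}, X ∖ U = {45, 47, 48, 49} — both open, so U is clopen.
  U = {45, 47, 48, 49}, X ∖ U = {46} — both open, so U is clopen.
  U = {45, 46, 47, 48, 49}, X ∖ U = ∅ — both open, so U is clopen.
Nontrivial clopen(s) exist: e.g. {45, 47, 48, 49}. So (X, τ) is disconnected.
Compute connected components by grouping points that agree on all clopens:
  component: {46}
  component: {45, 47, 48, 49}


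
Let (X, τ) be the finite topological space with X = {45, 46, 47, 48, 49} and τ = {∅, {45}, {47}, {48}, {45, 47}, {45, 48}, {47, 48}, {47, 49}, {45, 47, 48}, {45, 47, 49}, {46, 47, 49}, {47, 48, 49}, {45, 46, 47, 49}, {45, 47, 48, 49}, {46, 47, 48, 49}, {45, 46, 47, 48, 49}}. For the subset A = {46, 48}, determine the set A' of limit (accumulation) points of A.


A' = ∅

For each x ∈ X, list the open sets U ∈ τ with x ∈ U, then check whether U ∩ (A ∖ {x}) ≠ ∅ for every such U.
  x = 45: open {45} ∋ x has {45} ∩ (A ∖ {45}) = ∅, so x is NOT a limit point.
  x = 46: open {46, 47, 49} ∋ x has {46, 47, 49} ∩ (A ∖ {46}) = ∅, so x is NOT a limit point.
  x = 47: open {47} ∋ x has {47} ∩ (A ∖ {47}) = ∅, so x is NOT a limit point.
  x = 48: open {48} ∋ x has {48} ∩ (A ∖ {48}) = ∅, so x is NOT a limit point.
  x = 49: open {47, 49} ∋ x has {47, 49} ∩ (A ∖ {49}) = ∅, so x is NOT a limit point.
Collecting: A' = ∅.


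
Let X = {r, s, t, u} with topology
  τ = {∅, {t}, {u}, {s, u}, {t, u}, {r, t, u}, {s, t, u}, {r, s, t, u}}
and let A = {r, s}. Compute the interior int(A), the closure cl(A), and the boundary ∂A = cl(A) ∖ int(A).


int(A) = ∅, cl(A) = {r, s}, ∂A = {r, s}.

Closed sets in (X, τ) are complements of opens:
  closed(X, τ) = {∅, {r}, {s}, {r, s}, {r, t}, {r, s, t}, {r, s, u}, {r, s, t, u}}.
int(A) = ⋃ {U ∈ τ : U ⊆ A}. Opens contained in A: ∅.
Taking the union of these: int(A) = ∅.
cl(A) = ⋂ {C closed : A ⊆ C}. Closed sets containing A: {r, s}, {r, s, t}, {r, s, u}, {r, s, t, u}.
Intersecting these: cl(A) = {r, s}.
∂A = cl(A) ∖ int(A) = {r, s} ∖ ∅ = {r, s}.


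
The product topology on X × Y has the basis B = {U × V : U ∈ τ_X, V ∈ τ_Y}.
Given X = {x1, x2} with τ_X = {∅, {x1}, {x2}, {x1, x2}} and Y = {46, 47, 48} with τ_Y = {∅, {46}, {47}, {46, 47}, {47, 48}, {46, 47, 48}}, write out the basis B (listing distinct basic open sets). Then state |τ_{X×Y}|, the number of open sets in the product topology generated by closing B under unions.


Basis B = {∅ × ∅, {x1} × {46}, {x1} × {47}, {x2} × {46}, {x2} × {47}, {x1} × {46, 47}, {x1, x2} × {46}, {x1} × {47, 48}, {x1, x2} × {47}, {x2} × {46, 47}, {x2} × {47, 48}, {x1} × {46, 47, 48}, {x2} × {46, 47, 48}, {x1, x2} × {46, 47}, {x1, x2} × {47, 48}, {x1, x2} × {46, 47, 48}}; |τ_{X×Y}| = 36.

Enumerate products U × V with U ∈ τ_X, V ∈ τ_Y (deduplicated):
  ∅ × ∅ = {} (∅)
  {x1} × {46} = {(x1,46)}
  {x1} × {47} = {(x1,47)}
  {x2} × {46} = {(x2,46)}
  {x2} × {47} = {(x2,47)}
  {x1} × {46, 47} = {(x1,46), (x1,47)}
  {x1, x2} × {46} = {(x1,46), (x2,46)}
  {x1} × {47, 48} = {(x1,47), (x1,48)}
  {x1, x2} × {47} = {(x1,47), (x2,47)}
  {x2} × {46, 47} = {(x2,46), (x2,47)}
  {x2} × {47, 48} = {(x2,47), (x2,48)}
  {x1} × {46, 47, 48} = {(x1,46), (x1,47), (x1,48)}
  {x2} × {46, 47, 48} = {(x2,46), (x2,47), (x2,48)}
  {x1, x2} × {46, 47} = {(x1,46), (x1,47), (x2,46), (x2,47)}
  {x1, x2} × {47, 48} = {(x1,47), (x1,48), (x2,47), (x2,48)}
  {x1, x2} × {46, 47, 48} = {(x1,46), (x1,47), (x1,48), (x2,46), (x2,47), (x2,48)}
These 16 distinct sets form the basis B.
Close under arbitrary unions to get τ_{X×Y}; counting gives |τ_{X×Y}| = 36.


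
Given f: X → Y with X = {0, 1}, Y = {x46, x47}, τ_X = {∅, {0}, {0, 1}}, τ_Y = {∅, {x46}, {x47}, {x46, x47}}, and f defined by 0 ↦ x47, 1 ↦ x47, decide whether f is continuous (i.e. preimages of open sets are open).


f IS continuous.

Compute f^{-1}(U) for each U ∈ τ_Y:
  U = ∅: f^{-1}(U) = ∅ ∈ τ_X ✓.
  U = {x46}: f^{-1}(U) = ∅ ∈ τ_X ✓.
  U = {x47}: f^{-1}(U) = {0, 1} ∈ τ_X ✓.
  U = {x46, x47}: f^{-1}(U) = {0, 1} ∈ τ_X ✓.
Every preimage lies in τ_X, so f IS continuous.


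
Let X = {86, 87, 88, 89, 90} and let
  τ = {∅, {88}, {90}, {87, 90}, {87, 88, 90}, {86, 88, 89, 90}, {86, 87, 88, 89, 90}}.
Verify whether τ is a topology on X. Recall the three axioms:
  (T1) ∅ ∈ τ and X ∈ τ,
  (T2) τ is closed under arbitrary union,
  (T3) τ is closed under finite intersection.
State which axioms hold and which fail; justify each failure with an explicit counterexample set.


τ is NOT a topology on X.

Axiom (T1): ∅ ∈ τ? Yes; X ∈ τ? Yes.
Axiom (T2/T3): check pairwise unions and intersections of members of τ.
Counterexample for (T2): {88} ∪ {90} = {88, 90} ∉ τ. Therefore τ is NOT a topology.


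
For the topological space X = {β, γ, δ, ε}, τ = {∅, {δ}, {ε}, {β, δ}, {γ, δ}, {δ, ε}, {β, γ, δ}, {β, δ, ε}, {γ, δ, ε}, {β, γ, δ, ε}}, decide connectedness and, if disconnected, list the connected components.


(X, τ) is disconnected; components = [{ε}, {β, γ, δ}].

Find clopen sets (U ∈ τ with X ∖ U ∈ τ):
  U = ∅, X ∖ U = {β, γ, δ, ε} — both open, so U is clopen.
  U = {ε}, X ∖ U = {β, γ, δ} — both open, so U is clopen.
  U = {β, γ, δ}, X ∖ U = {ε} — both open, so U is clopen.
  U = {β, γ, δ, ε}, X ∖ U = ∅ — both open, so U is clopen.
Nontrivial clopen(s) exist: e.g. {ε}. So (X, τ) is disconnected.
Compute connected components by grouping points that agree on all clopens:
  component: {ε}
  component: {β, γ, δ}


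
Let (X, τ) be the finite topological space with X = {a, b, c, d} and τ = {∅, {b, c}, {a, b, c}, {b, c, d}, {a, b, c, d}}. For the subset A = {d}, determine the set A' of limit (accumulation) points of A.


A' = ∅

For each x ∈ X, list the open sets U ∈ τ with x ∈ U, then check whether U ∩ (A ∖ {x}) ≠ ∅ for every such U.
  x = a: open {a, b, c} ∋ x has {a, b, c} ∩ (A ∖ {a}) = ∅, so x is NOT a limit point.
  x = b: open {b, c} ∋ x has {b, c} ∩ (A ∖ {b}) = ∅, so x is NOT a limit point.
  x = c: open {b, c} ∋ x has {b, c} ∩ (A ∖ {c}) = ∅, so x is NOT a limit point.
  x = d: open {b, c, d} ∋ x has {b, c, d} ∩ (A ∖ {d}) = ∅, so x is NOT a limit point.
Collecting: A' = ∅.


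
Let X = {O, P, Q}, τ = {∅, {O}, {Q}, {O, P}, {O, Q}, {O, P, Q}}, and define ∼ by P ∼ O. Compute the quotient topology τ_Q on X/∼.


X/∼ = {[O=P], [Q]}; |τ_Q| = 4.

Equivalence classes: [O=P], [Q].
Quotient map π: X → X/∼ sends O ↦ [O=P], P ↦ [O=P], Q ↦ [Q].
For each subset V ⊆ X/∼, compute π^{-1}(V) ⊆ X and check whether π^{-1}(V) ∈ τ. V is open in τ_Q iff π^{-1}(V) ∈ τ.
  V = {}: π^{-1}(V) = ∅ ∈ τ ✓.
  V = {[O=P]}: π^{-1}(V) = {O, P} ∈ τ ✓.
  V = {[Q]}: π^{-1}(V) = {Q} ∈ τ ✓.
  V = {[O=P], [Q]}: π^{-1}(V) = {O, P, Q} ∈ τ ✓.
Open sets in the quotient: τ_Q = {{}, {[O=P]}, {[Q]}, {[O=P], [Q]}} (4 elements).


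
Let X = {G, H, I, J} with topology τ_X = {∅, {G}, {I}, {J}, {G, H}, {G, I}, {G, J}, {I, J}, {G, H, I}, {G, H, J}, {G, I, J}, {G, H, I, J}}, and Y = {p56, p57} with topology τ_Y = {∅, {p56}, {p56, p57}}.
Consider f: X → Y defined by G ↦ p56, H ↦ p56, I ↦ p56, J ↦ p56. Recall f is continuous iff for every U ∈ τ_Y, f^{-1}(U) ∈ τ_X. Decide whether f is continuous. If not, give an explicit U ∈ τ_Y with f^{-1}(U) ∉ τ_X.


f IS continuous.

Compute f^{-1}(U) for each U ∈ τ_Y:
  U = ∅: f^{-1}(U) = ∅ ∈ τ_X ✓.
  U = {p56}: f^{-1}(U) = {G, H, I, J} ∈ τ_X ✓.
  U = {p56, p57}: f^{-1}(U) = {G, H, I, J} ∈ τ_X ✓.
Every preimage lies in τ_X, so f IS continuous.


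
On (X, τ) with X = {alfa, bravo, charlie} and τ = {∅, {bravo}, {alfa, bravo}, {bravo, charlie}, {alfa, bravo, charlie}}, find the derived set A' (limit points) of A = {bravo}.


A' = {alfa, charlie}

For each x ∈ X, list the open sets U ∈ τ with x ∈ U, then check whether U ∩ (A ∖ {x}) ≠ ∅ for every such U.
  x = alfa: opens ∋ x are {alfa, bravo}, {alfa, bravo, charlie}; each meets A ∖ {alfa}, so x IS a limit point.
  x = bravo: open {bravo} ∋ x has {bravo} ∩ (A ∖ {bravo}) = ∅, so x is NOT a limit point.
  x = charlie: opens ∋ x are {bravo, charlie}, {alfa, bravo, charlie}; each meets A ∖ {charlie}, so x IS a limit point.
Collecting: A' = {alfa, charlie}.


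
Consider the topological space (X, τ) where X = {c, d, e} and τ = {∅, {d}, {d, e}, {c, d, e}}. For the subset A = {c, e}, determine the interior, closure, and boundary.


int(A) = ∅, cl(A) = {c, e}, ∂A = {c, e}.

Closed sets in (X, τ) are complements of opens:
  closed(X, τ) = {∅, {c}, {c, e}, {c, d, e}}.
int(A) = ⋃ {U ∈ τ : U ⊆ A}. Opens contained in A: ∅.
Taking the union of these: int(A) = ∅.
cl(A) = ⋂ {C closed : A ⊆ C}. Closed sets containing A: {c, e}, {c, d, e}.
Intersecting these: cl(A) = {c, e}.
∂A = cl(A) ∖ int(A) = {c, e} ∖ ∅ = {c, e}.


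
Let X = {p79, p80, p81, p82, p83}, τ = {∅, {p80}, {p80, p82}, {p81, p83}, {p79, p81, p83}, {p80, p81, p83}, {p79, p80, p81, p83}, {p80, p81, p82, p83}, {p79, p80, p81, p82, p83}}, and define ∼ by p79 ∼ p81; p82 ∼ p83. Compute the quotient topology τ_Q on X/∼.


X/∼ = {[p79=p81], [p80], [p82=p83]}; |τ_Q| = 3.

Equivalence classes: [p79=p81], [p80], [p82=p83].
Quotient map π: X → X/∼ sends p79 ↦ [p79=p81], p80 ↦ [p80], p81 ↦ [p79=p81], p82 ↦ [p82=p83], p83 ↦ [p82=p83].
For each subset V ⊆ X/∼, compute π^{-1}(V) ⊆ X and check whether π^{-1}(V) ∈ τ. V is open in τ_Q iff π^{-1}(V) ∈ τ.
  V = {}: π^{-1}(V) = ∅ ∈ τ ✓.
  V = {[p79=p81]}: π^{-1}(V) = {p79, p81} ∉ τ ✗.
  V = {[p80]}: π^{-1}(V) = {p80} ∈ τ ✓.
  V = {[p79=p81], [p80]}: π^{-1}(V) = {p79, p80, p81} ∉ τ ✗.
  V = {[p82=p83]}: π^{-1}(V) = {p82, p83} ∉ τ ✗.
  V = {[p79=p81], [p82=p83]}: π^{-1}(V) = {p79, p81, p82, p83} ∉ τ ✗.
  V = {[p80], [p82=p83]}: π^{-1}(V) = {p80, p82, p83} ∉ τ ✗.
  V = {[p79=p81], [p80], [p82=p83]}: π^{-1}(V) = {p79, p80, p81, p82, p83} ∈ τ ✓.
Open sets in the quotient: τ_Q = {{}, {[p80]}, {[p79=p81], [p80], [p82=p83]}} (3 elements).


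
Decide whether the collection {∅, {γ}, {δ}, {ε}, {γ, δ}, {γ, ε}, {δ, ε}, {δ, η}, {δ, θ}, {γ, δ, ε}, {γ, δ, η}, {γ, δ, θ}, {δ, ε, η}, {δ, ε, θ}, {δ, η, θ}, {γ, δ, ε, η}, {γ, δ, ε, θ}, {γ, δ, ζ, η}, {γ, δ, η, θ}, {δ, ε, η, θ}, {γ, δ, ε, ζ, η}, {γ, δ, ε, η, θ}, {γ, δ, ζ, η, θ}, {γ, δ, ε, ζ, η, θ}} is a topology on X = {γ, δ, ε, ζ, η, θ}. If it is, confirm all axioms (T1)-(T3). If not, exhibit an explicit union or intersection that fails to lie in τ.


τ IS a topology on X.

Axiom (T1): ∅ ∈ τ? Yes; X ∈ τ? Yes.
Axiom (T2/T3): check pairwise unions and intersections of members of τ.
All pairwise intersections and unions checked — each lies in τ. Therefore τ satisfies (T1), (T2), (T3): it IS a topology on X.


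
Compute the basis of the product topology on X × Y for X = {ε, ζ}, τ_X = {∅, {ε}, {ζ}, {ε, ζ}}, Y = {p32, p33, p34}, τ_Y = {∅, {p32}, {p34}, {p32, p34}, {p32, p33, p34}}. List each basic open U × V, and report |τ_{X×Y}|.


Basis B = {∅ × ∅, {ε} × {p32}, {ε} × {p34}, {ζ} × {p32}, {ζ} × {p34}, {ε} × {p32, p34}, {ε, ζ} × {p32}, {ε, ζ} × {p34}, {ζ} × {p32, p34}, {ε} × {p32, p33, p34}, {ζ} × {p32, p33, p34}, {ε, ζ} × {p32, p34}, {ε, ζ} × {p32, p33, p34}}; |τ_{X×Y}| = 25.

Enumerate products U × V with U ∈ τ_X, V ∈ τ_Y (deduplicated):
  ∅ × ∅ = {} (∅)
  {ε} × {p32} = {(ε,p32)}
  {ε} × {p34} = {(ε,p34)}
  {ζ} × {p32} = {(ζ,p32)}
  {ζ} × {p34} = {(ζ,p34)}
  {ε} × {p32, p34} = {(ε,p32), (ε,p34)}
  {ε, ζ} × {p32} = {(ε,p32), (ζ,p32)}
  {ε, ζ} × {p34} = {(ε,p34), (ζ,p34)}
  {ζ} × {p32, p34} = {(ζ,p32), (ζ,p34)}
  {ε} × {p32, p33, p34} = {(ε,p32), (ε,p33), (ε,p34)}
  {ζ} × {p32, p33, p34} = {(ζ,p32), (ζ,p33), (ζ,p34)}
  {ε, ζ} × {p32, p34} = {(ε,p32), (ε,p34), (ζ,p32), (ζ,p34)}
  {ε, ζ} × {p32, p33, p34} = {(ε,p32), (ε,p33), (ε,p34), (ζ,p32), (ζ,p33), (ζ,p34)}
These 13 distinct sets form the basis B.
Close under arbitrary unions to get τ_{X×Y}; counting gives |τ_{X×Y}| = 25.


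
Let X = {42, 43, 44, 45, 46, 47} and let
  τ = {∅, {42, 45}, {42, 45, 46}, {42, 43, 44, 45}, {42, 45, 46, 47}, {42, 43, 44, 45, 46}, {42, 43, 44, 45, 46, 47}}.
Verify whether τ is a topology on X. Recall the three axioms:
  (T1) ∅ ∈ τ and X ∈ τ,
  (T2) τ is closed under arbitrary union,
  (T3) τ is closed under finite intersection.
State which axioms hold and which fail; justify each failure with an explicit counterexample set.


τ IS a topology on X.

Axiom (T1): ∅ ∈ τ? Yes; X ∈ τ? Yes.
Axiom (T2/T3): check pairwise unions and intersections of members of τ.
All pairwise intersections and unions checked — each lies in τ. Therefore τ satisfies (T1), (T2), (T3): it IS a topology on X.


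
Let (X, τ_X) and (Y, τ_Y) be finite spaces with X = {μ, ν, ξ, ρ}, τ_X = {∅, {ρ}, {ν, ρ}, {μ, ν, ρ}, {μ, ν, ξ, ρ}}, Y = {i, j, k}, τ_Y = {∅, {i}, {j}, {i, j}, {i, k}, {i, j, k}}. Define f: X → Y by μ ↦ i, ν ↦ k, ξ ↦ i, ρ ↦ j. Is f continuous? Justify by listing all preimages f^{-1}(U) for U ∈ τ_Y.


f is NOT continuous.

Compute f^{-1}(U) for each U ∈ τ_Y:
  U = ∅: f^{-1}(U) = ∅ ∈ τ_X ✓.
  U = {i}: f^{-1}(U) = {μ, ξ} ∉ τ_X ✗.
  U = {j}: f^{-1}(U) = {ρ} ∈ τ_X ✓.
  U = {i, j}: f^{-1}(U) = {μ, ξ, ρ} ∉ τ_X ✗.
  U = {i, k}: f^{-1}(U) = {μ, ν, ξ} ∉ τ_X ✗.
  U = {i, j, k}: f^{-1}(U) = {μ, ν, ξ, ρ} ∈ τ_X ✓.
Found U = {i} with f^{-1}(U) = {μ, ξ} not in τ_X. Therefore f is NOT continuous.


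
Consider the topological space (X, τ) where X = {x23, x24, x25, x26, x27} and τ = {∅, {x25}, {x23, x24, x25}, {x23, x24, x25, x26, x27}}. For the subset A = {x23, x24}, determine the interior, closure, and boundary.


int(A) = ∅, cl(A) = {x23, x24, x26, x27}, ∂A = {x23, x24, x26, x27}.

Closed sets in (X, τ) are complements of opens:
  closed(X, τ) = {∅, {x26, x27}, {x23, x24, x26, x27}, {x23, x24, x25, x26, x27}}.
int(A) = ⋃ {U ∈ τ : U ⊆ A}. Opens contained in A: ∅.
Taking the union of these: int(A) = ∅.
cl(A) = ⋂ {C closed : A ⊆ C}. Closed sets containing A: {x23, x24, x26, x27}, {x23, x24, x25, x26, x27}.
Intersecting these: cl(A) = {x23, x24, x26, x27}.
∂A = cl(A) ∖ int(A) = {x23, x24, x26, x27} ∖ ∅ = {x23, x24, x26, x27}.


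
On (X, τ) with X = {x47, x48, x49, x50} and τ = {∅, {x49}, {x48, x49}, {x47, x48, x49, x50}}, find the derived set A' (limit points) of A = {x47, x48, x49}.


A' = {x47, x48, x50}

For each x ∈ X, list the open sets U ∈ τ with x ∈ U, then check whether U ∩ (A ∖ {x}) ≠ ∅ for every such U.
  x = x47: opens ∋ x are {x47, x48, x49, x50}; each meets A ∖ {x47}, so x IS a limit point.
  x = x48: opens ∋ x are {x48, x49}, {x47, x48, x49, x50}; each meets A ∖ {x48}, so x IS a limit point.
  x = x49: open {x49} ∋ x has {x49} ∩ (A ∖ {x49}) = ∅, so x is NOT a limit point.
  x = x50: opens ∋ x are {x47, x48, x49, x50}; each meets A ∖ {x50}, so x IS a limit point.
Collecting: A' = {x47, x48, x50}.


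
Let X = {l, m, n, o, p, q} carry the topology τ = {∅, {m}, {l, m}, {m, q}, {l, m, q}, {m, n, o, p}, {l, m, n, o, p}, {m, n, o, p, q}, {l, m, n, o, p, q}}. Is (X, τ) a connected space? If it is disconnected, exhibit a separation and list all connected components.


(X, τ) is connected.

Find clopen sets (U ∈ τ with X ∖ U ∈ τ):
  U = ∅, X ∖ U = {l, m, n, o, p, q} — both open, so U is clopen.
  U = {l, m, n, o, p, q}, X ∖ U = ∅ — both open, so U is clopen.
Only trivial clopens (∅ and X) exist, so (X, τ) is connected.
Compute connected components by grouping points that agree on all clopens:
  component: {l, m, n, o, p, q}


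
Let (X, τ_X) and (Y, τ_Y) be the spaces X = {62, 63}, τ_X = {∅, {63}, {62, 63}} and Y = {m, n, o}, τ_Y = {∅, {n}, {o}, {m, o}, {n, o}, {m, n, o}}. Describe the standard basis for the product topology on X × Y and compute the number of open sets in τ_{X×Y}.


Basis B = {∅ × ∅, {63} × {n}, {63} × {o}, {62, 63} × {n}, {62, 63} × {o}, {63} × {m, o}, {63} × {n, o}, {63} × {m, n, o}, {62, 63} × {m, o}, {62, 63} × {n, o}, {62, 63} × {m, n, o}}; |τ_{X×Y}| = 18.

Enumerate products U × V with U ∈ τ_X, V ∈ τ_Y (deduplicated):
  ∅ × ∅ = {} (∅)
  {63} × {n} = {(63,n)}
  {63} × {o} = {(63,o)}
  {62, 63} × {n} = {(62,n), (63,n)}
  {62, 63} × {o} = {(62,o), (63,o)}
  {63} × {m, o} = {(63,m), (63,o)}
  {63} × {n, o} = {(63,n), (63,o)}
  {63} × {m, n, o} = {(63,m), (63,n), (63,o)}
  {62, 63} × {m, o} = {(62,m), (62,o), (63,m), (63,o)}
  {62, 63} × {n, o} = {(62,n), (62,o), (63,n), (63,o)}
  {62, 63} × {m, n, o} = {(62,m), (62,n), (62,o), (63,m), (63,n), (63,o)}
These 11 distinct sets form the basis B.
Close under arbitrary unions to get τ_{X×Y}; counting gives |τ_{X×Y}| = 18.


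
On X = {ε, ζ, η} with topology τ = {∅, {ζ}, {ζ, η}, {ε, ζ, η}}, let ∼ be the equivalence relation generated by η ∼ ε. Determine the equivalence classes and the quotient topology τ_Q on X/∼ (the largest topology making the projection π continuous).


X/∼ = {[ε=η], [ζ]}; |τ_Q| = 3.

Equivalence classes: [ε=η], [ζ].
Quotient map π: X → X/∼ sends ε ↦ [ε=η], ζ ↦ [ζ], η ↦ [ε=η].
For each subset V ⊆ X/∼, compute π^{-1}(V) ⊆ X and check whether π^{-1}(V) ∈ τ. V is open in τ_Q iff π^{-1}(V) ∈ τ.
  V = {}: π^{-1}(V) = ∅ ∈ τ ✓.
  V = {[ε=η]}: π^{-1}(V) = {ε, η} ∉ τ ✗.
  V = {[ζ]}: π^{-1}(V) = {ζ} ∈ τ ✓.
  V = {[ε=η], [ζ]}: π^{-1}(V) = {ε, ζ, η} ∈ τ ✓.
Open sets in the quotient: τ_Q = {{}, {[ζ]}, {[ε=η], [ζ]}} (3 elements).


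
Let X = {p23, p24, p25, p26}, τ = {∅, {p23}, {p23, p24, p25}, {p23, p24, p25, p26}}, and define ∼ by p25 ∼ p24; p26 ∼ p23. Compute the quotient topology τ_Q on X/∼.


X/∼ = {[p23=p26], [p24=p25]}; |τ_Q| = 2.

Equivalence classes: [p23=p26], [p24=p25].
Quotient map π: X → X/∼ sends p23 ↦ [p23=p26], p24 ↦ [p24=p25], p25 ↦ [p24=p25], p26 ↦ [p23=p26].
For each subset V ⊆ X/∼, compute π^{-1}(V) ⊆ X and check whether π^{-1}(V) ∈ τ. V is open in τ_Q iff π^{-1}(V) ∈ τ.
  V = {}: π^{-1}(V) = ∅ ∈ τ ✓.
  V = {[p23=p26]}: π^{-1}(V) = {p23, p26} ∉ τ ✗.
  V = {[p24=p25]}: π^{-1}(V) = {p24, p25} ∉ τ ✗.
  V = {[p23=p26], [p24=p25]}: π^{-1}(V) = {p23, p24, p25, p26} ∈ τ ✓.
Open sets in the quotient: τ_Q = {{}, {[p23=p26], [p24=p25]}} (2 elements).


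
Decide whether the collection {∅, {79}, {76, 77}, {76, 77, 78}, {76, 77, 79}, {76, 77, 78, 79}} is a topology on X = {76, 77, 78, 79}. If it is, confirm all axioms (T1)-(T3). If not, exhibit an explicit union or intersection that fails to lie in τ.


τ IS a topology on X.

Axiom (T1): ∅ ∈ τ? Yes; X ∈ τ? Yes.
Axiom (T2/T3): check pairwise unions and intersections of members of τ.
All pairwise intersections and unions checked — each lies in τ. Therefore τ satisfies (T1), (T2), (T3): it IS a topology on X.


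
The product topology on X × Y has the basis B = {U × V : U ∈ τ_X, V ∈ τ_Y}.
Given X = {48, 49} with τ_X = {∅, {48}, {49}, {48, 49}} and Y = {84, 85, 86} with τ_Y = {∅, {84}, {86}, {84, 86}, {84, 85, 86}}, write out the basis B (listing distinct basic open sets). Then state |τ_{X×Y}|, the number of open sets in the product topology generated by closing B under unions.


Basis B = {∅ × ∅, {48} × {84}, {48} × {86}, {49} × {84}, {49} × {86}, {48} × {84, 86}, {48, 49} × {84}, {48, 49} × {86}, {49} × {84, 86}, {48} × {84, 85, 86}, {49} × {84, 85, 86}, {48, 49} × {84, 86}, {48, 49} × {84, 85, 86}}; |τ_{X×Y}| = 25.

Enumerate products U × V with U ∈ τ_X, V ∈ τ_Y (deduplicated):
  ∅ × ∅ = {} (∅)
  {48} × {84} = {(48,84)}
  {48} × {86} = {(48,86)}
  {49} × {84} = {(49,84)}
  {49} × {86} = {(49,86)}
  {48} × {84, 86} = {(48,84), (48,86)}
  {48, 49} × {84} = {(48,84), (49,84)}
  {48, 49} × {86} = {(48,86), (49,86)}
  {49} × {84, 86} = {(49,84), (49,86)}
  {48} × {84, 85, 86} = {(48,84), (48,85), (48,86)}
  {49} × {84, 85, 86} = {(49,84), (49,85), (49,86)}
  {48, 49} × {84, 86} = {(48,84), (48,86), (49,84), (49,86)}
  {48, 49} × {84, 85, 86} = {(48,84), (48,85), (48,86), (49,84), (49,85), (49,86)}
These 13 distinct sets form the basis B.
Close under arbitrary unions to get τ_{X×Y}; counting gives |τ_{X×Y}| = 25.


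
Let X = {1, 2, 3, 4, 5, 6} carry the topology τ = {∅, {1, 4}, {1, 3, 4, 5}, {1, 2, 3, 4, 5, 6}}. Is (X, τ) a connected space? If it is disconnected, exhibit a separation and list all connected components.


(X, τ) is connected.

Find clopen sets (U ∈ τ with X ∖ U ∈ τ):
  U = ∅, X ∖ U = {1, 2, 3, 4, 5, 6} — both open, so U is clopen.
  U = {1, 2, 3, 4, 5, 6}, X ∖ U = ∅ — both open, so U is clopen.
Only trivial clopens (∅ and X) exist, so (X, τ) is connected.
Compute connected components by grouping points that agree on all clopens:
  component: {1, 2, 3, 4, 5, 6}
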